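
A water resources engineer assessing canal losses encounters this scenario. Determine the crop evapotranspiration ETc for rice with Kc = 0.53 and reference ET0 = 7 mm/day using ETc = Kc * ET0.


ETc = Kc * ET0
    = 0.53 * 7
    = 3.71 mm/day


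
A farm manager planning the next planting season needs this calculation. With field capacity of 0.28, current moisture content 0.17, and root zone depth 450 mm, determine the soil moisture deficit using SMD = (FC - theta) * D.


SMD = (FC - theta) * D
    = (0.28 - 0.17) * 450
    = 0.110 * 450
    = 49.50 mm


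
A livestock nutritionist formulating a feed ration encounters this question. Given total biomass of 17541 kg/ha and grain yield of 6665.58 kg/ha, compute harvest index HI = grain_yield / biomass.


HI = grain_yield / biomass
   = 6665.58 / 17541
   = 0.38


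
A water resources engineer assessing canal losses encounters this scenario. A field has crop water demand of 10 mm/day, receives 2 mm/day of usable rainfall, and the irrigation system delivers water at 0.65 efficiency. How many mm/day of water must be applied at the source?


IWR = (ETc - Pe) / Ea
    = (10 - 2) / 0.65
    = 8 / 0.65
    = 12.31 mm/day


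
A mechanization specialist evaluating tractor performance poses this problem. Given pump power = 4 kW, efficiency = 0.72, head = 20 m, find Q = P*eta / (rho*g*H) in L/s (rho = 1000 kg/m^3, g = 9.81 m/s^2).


Q = (P * 1000 * eta) / (rho * g * H)
  = (4 * 1000 * 0.72) / (1000 * 9.81 * 20)
  = 2880 / 196200
  = 0.01468 m^3/s = 14.68 L/s


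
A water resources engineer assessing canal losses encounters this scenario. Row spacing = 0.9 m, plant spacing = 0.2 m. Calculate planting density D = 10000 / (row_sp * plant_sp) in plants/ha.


D = 10000 / (row_sp * plant_sp)
  = 10000 / (0.9 * 0.2)
  = 10000 / 0.1800
  = 55555.56 plants/ha


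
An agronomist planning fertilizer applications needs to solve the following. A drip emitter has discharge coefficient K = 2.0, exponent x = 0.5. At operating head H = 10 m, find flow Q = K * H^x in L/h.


Q = K * H^x
  = 2.0 * 10^0.5
  = 2.0 * 3.1623
  = 6.32 L/h


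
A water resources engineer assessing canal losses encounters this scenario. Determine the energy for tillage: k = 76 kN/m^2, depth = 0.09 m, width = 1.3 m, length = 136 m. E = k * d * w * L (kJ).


E = k * d * w * L
  = 76 * 0.09 * 1.3 * 136
  = 1209.31 kJ


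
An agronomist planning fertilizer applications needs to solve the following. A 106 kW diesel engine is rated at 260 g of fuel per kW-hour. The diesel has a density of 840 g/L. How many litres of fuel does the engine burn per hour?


FC = P * BSFC / rho_fuel
   = 106 * 260 / 840
   = 27560 / 840
   = 32.81 L/h


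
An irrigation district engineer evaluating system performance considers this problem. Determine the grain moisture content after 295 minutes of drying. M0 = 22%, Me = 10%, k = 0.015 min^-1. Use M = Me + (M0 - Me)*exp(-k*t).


M = Me + (M0 - Me) * e^(-k*t)
  = 10 + (22 - 10) * e^(-0.015*295)
  = 10 + 12 * e^(-4.425)
  = 10 + 12 * 0.01197
  = 10 + 0.1437
  = 10.14%


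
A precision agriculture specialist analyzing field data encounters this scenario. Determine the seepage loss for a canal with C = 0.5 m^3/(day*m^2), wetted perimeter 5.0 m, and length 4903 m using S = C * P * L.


S = C * P * L
  = 0.5 * 5.0 * 4903
  = 12257.50 m^3/day


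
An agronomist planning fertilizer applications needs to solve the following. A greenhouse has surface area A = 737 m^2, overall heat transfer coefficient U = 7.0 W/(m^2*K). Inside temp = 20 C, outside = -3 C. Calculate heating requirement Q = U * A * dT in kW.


dT = 20 - (-3) = 23 K
Q = U * A * dT
  = 7.0 * 737 * 23
  = 118657 W = 118.66 kW


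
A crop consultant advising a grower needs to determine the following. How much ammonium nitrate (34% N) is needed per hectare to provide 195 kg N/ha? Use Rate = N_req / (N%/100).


Rate = N_required / (N_content / 100)
     = 195 / (34 / 100)
     = 195 / 0.34
     = 573.53 kg/ha


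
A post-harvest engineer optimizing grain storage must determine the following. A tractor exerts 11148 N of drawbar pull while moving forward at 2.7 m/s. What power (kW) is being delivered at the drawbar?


P = F * v / 1000
  = 11148 * 2.7 / 1000
  = 30099.60 / 1000
  = 30.10 kW


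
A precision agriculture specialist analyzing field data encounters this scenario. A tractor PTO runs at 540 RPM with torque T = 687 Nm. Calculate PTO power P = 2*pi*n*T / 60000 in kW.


P = 2*pi*n*T / 60000
  = 2*pi * 540 * 687 / 60000
  = 2330936.09 / 60000
  = 38.85 kW


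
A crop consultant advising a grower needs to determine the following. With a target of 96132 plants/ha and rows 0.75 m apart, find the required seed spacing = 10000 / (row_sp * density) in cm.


spacing = 10000 / (row_sp * density)
        = 10000 / (0.75 * 96132)
        = 10000 / 72099
        = 0.13870 m = 13.87 cm


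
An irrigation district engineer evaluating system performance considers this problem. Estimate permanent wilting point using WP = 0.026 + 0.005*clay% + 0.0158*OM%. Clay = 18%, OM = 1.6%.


WP = 0.026 + 0.005*18 + 0.0158*1.6
   = 0.026 + 0.0900 + 0.0253
   = 0.1413


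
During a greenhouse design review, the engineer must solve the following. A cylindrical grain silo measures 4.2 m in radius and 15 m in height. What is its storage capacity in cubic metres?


V = pi * r^2 * h
  = pi * 4.2^2 * 15
  = pi * 17.64 * 15
  = 831.27 m^3


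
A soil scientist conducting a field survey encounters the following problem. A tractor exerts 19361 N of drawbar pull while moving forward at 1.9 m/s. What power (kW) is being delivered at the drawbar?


P = F * v / 1000
  = 19361 * 1.9 / 1000
  = 36785.90 / 1000
  = 36.79 kW


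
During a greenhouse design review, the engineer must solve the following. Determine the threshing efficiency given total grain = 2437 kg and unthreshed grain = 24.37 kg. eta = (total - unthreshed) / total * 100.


eta = (total - unthreshed) / total * 100
    = (2437 - 24.37) / 2437 * 100
    = 2412.63 / 2437 * 100
    = 99%


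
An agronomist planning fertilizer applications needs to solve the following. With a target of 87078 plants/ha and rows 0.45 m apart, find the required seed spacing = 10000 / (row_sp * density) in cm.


spacing = 10000 / (row_sp * density)
        = 10000 / (0.45 * 87078)
        = 10000 / 39185.10
        = 0.25520 m = 25.52 cm


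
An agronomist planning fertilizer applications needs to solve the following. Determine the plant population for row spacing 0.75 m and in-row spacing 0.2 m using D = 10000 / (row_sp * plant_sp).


D = 10000 / (row_sp * plant_sp)
  = 10000 / (0.75 * 0.2)
  = 10000 / 0.1500
  = 66666.67 plants/ha


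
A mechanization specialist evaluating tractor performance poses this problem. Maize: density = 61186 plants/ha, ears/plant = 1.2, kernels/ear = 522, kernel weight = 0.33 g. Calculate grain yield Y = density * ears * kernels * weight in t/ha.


Y = density * ears * kernels * kw
  = 61186 * 1.2 * 522 * 0.33 g/ha
  = 12647880.43 g/ha
  = 12647.88 kg/ha = 12.65 t/ha


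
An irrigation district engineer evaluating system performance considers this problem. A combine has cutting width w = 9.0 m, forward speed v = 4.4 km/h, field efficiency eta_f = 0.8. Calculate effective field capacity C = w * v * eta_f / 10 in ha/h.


C = w * v * eta_f / 10
  = 9.0 * 4.4 * 0.8 / 10
  = 31.68 / 10
  = 3.17 ha/h


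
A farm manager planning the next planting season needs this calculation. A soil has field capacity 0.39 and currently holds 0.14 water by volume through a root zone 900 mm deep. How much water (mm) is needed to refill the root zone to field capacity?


SMD = (FC - theta) * D
    = (0.39 - 0.14) * 900
    = 0.250 * 900
    = 225 mm


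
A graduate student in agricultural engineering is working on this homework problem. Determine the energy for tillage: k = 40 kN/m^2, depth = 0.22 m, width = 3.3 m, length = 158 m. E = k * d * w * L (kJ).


E = k * d * w * L
  = 40 * 0.22 * 3.3 * 158
  = 4588.32 kJ


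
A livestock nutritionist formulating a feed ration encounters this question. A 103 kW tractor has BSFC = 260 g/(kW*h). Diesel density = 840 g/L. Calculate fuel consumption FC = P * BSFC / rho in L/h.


FC = P * BSFC / rho_fuel
   = 103 * 260 / 840
   = 26780 / 840
   = 31.88 L/h


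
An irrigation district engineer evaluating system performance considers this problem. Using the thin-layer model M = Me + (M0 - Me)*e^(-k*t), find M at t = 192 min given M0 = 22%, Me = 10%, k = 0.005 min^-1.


M = Me + (M0 - Me) * e^(-k*t)
  = 10 + (22 - 10) * e^(-0.005*192)
  = 10 + 12 * e^(-0.960)
  = 10 + 12 * 0.38289
  = 10 + 4.5947
  = 14.59%


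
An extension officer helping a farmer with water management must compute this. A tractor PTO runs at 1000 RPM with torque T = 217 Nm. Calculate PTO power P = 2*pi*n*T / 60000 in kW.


P = 2*pi*n*T / 60000
  = 2*pi * 1000 * 217 / 60000
  = 1363451.21 / 60000
  = 22.72 kW


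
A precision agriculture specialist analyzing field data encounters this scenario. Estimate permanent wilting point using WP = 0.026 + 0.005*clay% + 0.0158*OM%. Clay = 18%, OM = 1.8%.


WP = 0.026 + 0.005*18 + 0.0158*1.8
   = 0.026 + 0.0900 + 0.0284
   = 0.1444


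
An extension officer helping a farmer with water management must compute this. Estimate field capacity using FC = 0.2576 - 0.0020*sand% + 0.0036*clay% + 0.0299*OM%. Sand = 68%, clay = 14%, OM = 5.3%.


FC = 0.2576 - 0.0020*68 + 0.0036*14 + 0.0299*5.3
   = 0.2576 - 0.1360 + 0.0504 + 0.1585
   = 0.3305


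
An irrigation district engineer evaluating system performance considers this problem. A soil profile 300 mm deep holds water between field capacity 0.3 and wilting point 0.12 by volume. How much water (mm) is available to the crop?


AW = (FC - WP) * D
   = (0.3 - 0.12) * 300
   = 0.18 * 300
   = 54 mm


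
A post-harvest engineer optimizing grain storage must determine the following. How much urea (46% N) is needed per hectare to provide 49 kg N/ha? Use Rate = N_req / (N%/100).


Rate = N_required / (N_content / 100)
     = 49 / (46 / 100)
     = 49 / 0.46
     = 106.52 kg/ha


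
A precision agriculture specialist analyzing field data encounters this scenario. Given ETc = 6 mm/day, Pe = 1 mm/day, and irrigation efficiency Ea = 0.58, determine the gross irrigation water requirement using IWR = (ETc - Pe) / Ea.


IWR = (ETc - Pe) / Ea
    = (6 - 1) / 0.58
    = 5 / 0.58
    = 8.62 mm/day


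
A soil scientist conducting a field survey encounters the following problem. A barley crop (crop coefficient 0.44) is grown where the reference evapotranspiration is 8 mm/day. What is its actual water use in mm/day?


ETc = Kc * ET0
    = 0.44 * 8
    = 3.52 mm/day


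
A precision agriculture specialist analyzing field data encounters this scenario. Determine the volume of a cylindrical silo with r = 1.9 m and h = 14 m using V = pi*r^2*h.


V = pi * r^2 * h
  = pi * 1.9^2 * 14
  = pi * 3.61 * 14
  = 158.78 m^3


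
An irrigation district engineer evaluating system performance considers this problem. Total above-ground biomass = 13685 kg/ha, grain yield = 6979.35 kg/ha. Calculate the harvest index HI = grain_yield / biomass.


HI = grain_yield / biomass
   = 6979.35 / 13685
   = 0.51


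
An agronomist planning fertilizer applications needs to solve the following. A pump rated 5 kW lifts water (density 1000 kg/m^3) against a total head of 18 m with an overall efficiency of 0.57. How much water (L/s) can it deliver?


Q = (P * 1000 * eta) / (rho * g * H)
  = (5 * 1000 * 0.57) / (1000 * 9.81 * 18)
  = 2850 / 176580
  = 0.01614 m^3/s = 16.14 L/s


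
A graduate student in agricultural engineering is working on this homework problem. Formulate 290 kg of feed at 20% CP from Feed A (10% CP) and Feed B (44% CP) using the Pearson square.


parts_A = CP_b - target = 44 - 20 = 24
parts_B = target - CP_a = 20 - 10 = 10
total_parts = 24 + 10 = 34
Feed A = 290 * 24 / 34 = 204.71 kg
Feed B = 290 * 10 / 34 = 85.29 kg

204.71 kg


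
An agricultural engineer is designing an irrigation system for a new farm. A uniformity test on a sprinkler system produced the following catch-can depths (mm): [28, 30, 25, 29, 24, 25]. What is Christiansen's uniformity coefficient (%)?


xbar = 161 / 6 = 26.833
sum|xi - xbar| = 13
CU = 100 * (1 - 13 / (6 * 26.833))
   = 100 * (1 - 0.0807)
   = 91.93%


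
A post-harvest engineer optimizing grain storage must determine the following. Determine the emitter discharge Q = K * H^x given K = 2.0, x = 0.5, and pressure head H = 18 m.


Q = K * H^x
  = 2.0 * 18^0.5
  = 2.0 * 4.2426
  = 8.49 L/h


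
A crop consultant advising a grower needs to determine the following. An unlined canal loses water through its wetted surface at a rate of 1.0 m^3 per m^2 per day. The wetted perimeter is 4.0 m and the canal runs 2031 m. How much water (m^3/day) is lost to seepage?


S = C * P * L
  = 1.0 * 4.0 * 2031
  = 8124 m^3/day


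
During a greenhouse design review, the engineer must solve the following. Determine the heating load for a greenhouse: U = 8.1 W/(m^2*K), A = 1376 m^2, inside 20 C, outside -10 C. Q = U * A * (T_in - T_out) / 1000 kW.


dT = 20 - (-10) = 30 K
Q = U * A * dT
  = 8.1 * 1376 * 30
  = 334368 W = 334.37 kW


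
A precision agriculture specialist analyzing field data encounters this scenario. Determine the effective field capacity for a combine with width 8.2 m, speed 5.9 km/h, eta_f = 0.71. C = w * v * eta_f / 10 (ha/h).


C = w * v * eta_f / 10
  = 8.2 * 5.9 * 0.71 / 10
  = 34.35 / 10
  = 3.43 ha/h


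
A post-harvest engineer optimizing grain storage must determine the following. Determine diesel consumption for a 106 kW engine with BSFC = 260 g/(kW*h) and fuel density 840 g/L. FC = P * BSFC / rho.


FC = P * BSFC / rho_fuel
   = 106 * 260 / 840
   = 27560 / 840
   = 32.81 L/h


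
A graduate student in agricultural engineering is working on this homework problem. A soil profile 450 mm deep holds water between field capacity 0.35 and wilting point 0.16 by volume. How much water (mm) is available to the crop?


AW = (FC - WP) * D
   = (0.35 - 0.16) * 450
   = 0.19 * 450
   = 85.50 mm


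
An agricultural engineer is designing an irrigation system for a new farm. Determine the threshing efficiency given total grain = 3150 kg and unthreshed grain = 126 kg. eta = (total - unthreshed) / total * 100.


eta = (total - unthreshed) / total * 100
    = (3150 - 126) / 3150 * 100
    = 3024 / 3150 * 100
    = 96%


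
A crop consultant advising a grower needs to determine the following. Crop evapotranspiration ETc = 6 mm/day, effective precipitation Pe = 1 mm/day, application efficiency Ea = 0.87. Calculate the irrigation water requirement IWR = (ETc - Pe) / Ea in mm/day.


IWR = (ETc - Pe) / Ea
    = (6 - 1) / 0.87
    = 5 / 0.87
    = 5.75 mm/day


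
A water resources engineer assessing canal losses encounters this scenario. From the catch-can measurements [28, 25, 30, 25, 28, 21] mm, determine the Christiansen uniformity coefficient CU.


xbar = 157 / 6 = 26.167
sum|xi - xbar| = 15
CU = 100 * (1 - 15 / (6 * 26.167))
   = 100 * (1 - 0.0955)
   = 90.45%


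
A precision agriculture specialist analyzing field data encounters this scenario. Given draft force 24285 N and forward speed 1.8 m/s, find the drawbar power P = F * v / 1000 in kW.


P = F * v / 1000
  = 24285 * 1.8 / 1000
  = 43713 / 1000
  = 43.71 kW


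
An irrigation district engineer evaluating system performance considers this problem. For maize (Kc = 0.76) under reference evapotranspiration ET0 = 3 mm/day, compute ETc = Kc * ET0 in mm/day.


ETc = Kc * ET0
    = 0.76 * 3
    = 2.28 mm/day


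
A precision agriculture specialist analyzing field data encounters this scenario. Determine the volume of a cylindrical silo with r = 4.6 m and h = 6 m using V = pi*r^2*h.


V = pi * r^2 * h
  = pi * 4.6^2 * 6
  = pi * 21.16 * 6
  = 398.86 m^3


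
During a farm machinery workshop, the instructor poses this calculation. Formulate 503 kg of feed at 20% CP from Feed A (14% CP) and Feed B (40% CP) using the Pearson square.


parts_A = CP_b - target = 40 - 20 = 20
parts_B = target - CP_a = 20 - 14 = 6
total_parts = 20 + 6 = 26
Feed A = 503 * 20 / 26 = 386.92 kg
Feed B = 503 * 6 / 26 = 116.08 kg

386.92 kg


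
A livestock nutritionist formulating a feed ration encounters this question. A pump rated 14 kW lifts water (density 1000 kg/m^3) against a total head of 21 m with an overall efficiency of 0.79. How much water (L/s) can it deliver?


Q = (P * 1000 * eta) / (rho * g * H)
  = (14 * 1000 * 0.79) / (1000 * 9.81 * 21)
  = 11060 / 206010
  = 0.05369 m^3/s = 53.69 L/s


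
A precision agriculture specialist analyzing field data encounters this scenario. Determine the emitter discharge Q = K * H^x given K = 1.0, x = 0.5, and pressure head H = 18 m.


Q = K * H^x
  = 1.0 * 18^0.5
  = 1.0 * 4.2426
  = 4.24 L/h


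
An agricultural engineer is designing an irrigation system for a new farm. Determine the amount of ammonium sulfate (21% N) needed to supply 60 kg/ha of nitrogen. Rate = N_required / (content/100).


Rate = N_required / (N_content / 100)
     = 60 / (21 / 100)
     = 60 / 0.21
     = 285.71 kg/ha


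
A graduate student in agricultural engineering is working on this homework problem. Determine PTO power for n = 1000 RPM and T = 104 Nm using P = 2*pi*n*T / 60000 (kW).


P = 2*pi*n*T / 60000
  = 2*pi * 1000 * 104 / 60000
  = 653451.27 / 60000
  = 10.89 kW


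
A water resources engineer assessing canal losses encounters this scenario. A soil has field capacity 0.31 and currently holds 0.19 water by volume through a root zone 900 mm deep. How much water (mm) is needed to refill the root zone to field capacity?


SMD = (FC - theta) * D
    = (0.31 - 0.19) * 900
    = 0.120 * 900
    = 108 mm


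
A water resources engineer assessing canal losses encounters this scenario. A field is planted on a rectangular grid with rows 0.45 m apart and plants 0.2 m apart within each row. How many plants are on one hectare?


D = 10000 / (row_sp * plant_sp)
  = 10000 / (0.45 * 0.2)
  = 10000 / 0.0900
  = 111111.11 plants/ha


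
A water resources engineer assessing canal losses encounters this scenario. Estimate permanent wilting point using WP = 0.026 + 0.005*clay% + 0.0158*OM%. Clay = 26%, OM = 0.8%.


WP = 0.026 + 0.005*26 + 0.0158*0.8
   = 0.026 + 0.1300 + 0.0126
   = 0.1686


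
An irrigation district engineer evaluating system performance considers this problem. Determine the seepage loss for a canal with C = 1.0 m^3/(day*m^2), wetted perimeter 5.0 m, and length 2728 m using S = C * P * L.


S = C * P * L
  = 1.0 * 5.0 * 2728
  = 13640 m^3/day


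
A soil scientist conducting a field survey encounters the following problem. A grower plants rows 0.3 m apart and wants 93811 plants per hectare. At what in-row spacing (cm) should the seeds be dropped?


spacing = 10000 / (row_sp * density)
        = 10000 / (0.3 * 93811)
        = 10000 / 28143.30
        = 0.35532 m = 35.53 cm


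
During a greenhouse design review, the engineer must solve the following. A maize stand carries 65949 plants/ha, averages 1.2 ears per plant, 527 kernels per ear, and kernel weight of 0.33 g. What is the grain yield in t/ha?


Y = density * ears * kernels * kw
  = 65949 * 1.2 * 527 * 0.33 g/ha
  = 13763028.71 g/ha
  = 13763.03 kg/ha = 13.76 t/ha


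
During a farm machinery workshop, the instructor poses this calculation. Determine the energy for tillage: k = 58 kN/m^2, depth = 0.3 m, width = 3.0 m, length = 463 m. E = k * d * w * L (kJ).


E = k * d * w * L
  = 58 * 0.3 * 3.0 * 463
  = 24168.60 kJ


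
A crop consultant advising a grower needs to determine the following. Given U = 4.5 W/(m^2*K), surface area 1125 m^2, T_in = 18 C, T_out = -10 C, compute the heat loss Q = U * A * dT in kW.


dT = 18 - (-10) = 28 K
Q = U * A * dT
  = 4.5 * 1125 * 28
  = 141750 W = 141.75 kW


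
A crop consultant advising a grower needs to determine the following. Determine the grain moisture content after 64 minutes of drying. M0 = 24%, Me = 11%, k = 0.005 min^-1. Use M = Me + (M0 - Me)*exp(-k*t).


M = Me + (M0 - Me) * e^(-k*t)
  = 11 + (24 - 11) * e^(-0.005*64)
  = 11 + 13 * e^(-0.320)
  = 11 + 13 * 0.72615
  = 11 + 9.4399
  = 20.44%


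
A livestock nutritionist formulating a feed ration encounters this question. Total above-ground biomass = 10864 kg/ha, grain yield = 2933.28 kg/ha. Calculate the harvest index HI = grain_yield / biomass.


HI = grain_yield / biomass
   = 2933.28 / 10864
   = 0.27


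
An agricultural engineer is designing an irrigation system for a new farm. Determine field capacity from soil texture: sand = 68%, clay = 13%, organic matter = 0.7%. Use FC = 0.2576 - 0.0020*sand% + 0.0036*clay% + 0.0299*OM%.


FC = 0.2576 - 0.0020*68 + 0.0036*13 + 0.0299*0.7
   = 0.2576 - 0.1360 + 0.0468 + 0.0209
   = 0.1893


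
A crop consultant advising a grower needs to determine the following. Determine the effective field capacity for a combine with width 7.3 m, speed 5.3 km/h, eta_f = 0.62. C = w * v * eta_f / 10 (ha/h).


C = w * v * eta_f / 10
  = 7.3 * 5.3 * 0.62 / 10
  = 23.99 / 10
  = 2.40 ha/h


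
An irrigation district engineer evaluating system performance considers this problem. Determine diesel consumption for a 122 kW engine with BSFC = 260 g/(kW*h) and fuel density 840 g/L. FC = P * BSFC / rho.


FC = P * BSFC / rho_fuel
   = 122 * 260 / 840
   = 31720 / 840
   = 37.76 L/h


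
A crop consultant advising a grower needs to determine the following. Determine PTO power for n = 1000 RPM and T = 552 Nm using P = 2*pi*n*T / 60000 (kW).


P = 2*pi*n*T / 60000
  = 2*pi * 1000 * 552 / 60000
  = 3468318.29 / 60000
  = 57.81 kW


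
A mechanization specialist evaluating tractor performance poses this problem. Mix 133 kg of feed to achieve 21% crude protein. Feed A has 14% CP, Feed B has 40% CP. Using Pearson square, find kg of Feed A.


parts_A = CP_b - target = 40 - 21 = 19
parts_B = target - CP_a = 21 - 14 = 7
total_parts = 19 + 7 = 26
Feed A = 133 * 19 / 26 = 97.19 kg
Feed B = 133 * 7 / 26 = 35.81 kg

97.19 kg


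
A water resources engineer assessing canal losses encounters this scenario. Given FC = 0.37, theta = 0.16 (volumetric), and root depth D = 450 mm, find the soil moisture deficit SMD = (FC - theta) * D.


SMD = (FC - theta) * D
    = (0.37 - 0.16) * 450
    = 0.210 * 450
    = 94.50 mm


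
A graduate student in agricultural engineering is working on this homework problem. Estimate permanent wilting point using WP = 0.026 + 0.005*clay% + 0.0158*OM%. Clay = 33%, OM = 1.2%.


WP = 0.026 + 0.005*33 + 0.0158*1.2
   = 0.026 + 0.1650 + 0.0190
   = 0.2100


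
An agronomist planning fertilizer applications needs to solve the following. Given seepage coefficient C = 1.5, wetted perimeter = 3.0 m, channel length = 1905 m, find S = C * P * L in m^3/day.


S = C * P * L
  = 1.5 * 3.0 * 1905
  = 8572.50 m^3/day


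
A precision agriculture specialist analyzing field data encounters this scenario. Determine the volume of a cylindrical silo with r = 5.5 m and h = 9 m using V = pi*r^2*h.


V = pi * r^2 * h
  = pi * 5.5^2 * 9
  = pi * 30.25 * 9
  = 855.30 m^3


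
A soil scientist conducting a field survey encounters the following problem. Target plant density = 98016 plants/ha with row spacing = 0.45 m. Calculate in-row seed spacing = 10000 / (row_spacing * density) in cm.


spacing = 10000 / (row_sp * density)
        = 10000 / (0.45 * 98016)
        = 10000 / 44107.20
        = 0.22672 m = 22.67 cm


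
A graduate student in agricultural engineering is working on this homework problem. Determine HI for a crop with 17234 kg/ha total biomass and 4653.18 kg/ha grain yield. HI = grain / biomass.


HI = grain_yield / biomass
   = 4653.18 / 17234
   = 0.27


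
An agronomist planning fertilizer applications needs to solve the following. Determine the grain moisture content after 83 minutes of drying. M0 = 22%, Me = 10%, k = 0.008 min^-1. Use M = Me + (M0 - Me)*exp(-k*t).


M = Me + (M0 - Me) * e^(-k*t)
  = 10 + (22 - 10) * e^(-0.008*83)
  = 10 + 12 * e^(-0.664)
  = 10 + 12 * 0.51479
  = 10 + 6.1775
  = 16.18%


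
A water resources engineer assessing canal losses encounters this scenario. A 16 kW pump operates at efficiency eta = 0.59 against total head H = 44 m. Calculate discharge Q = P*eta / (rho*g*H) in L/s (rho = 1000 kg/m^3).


Q = (P * 1000 * eta) / (rho * g * H)
  = (16 * 1000 * 0.59) / (1000 * 9.81 * 44)
  = 9440 / 431640
  = 0.02187 m^3/s = 21.87 L/s


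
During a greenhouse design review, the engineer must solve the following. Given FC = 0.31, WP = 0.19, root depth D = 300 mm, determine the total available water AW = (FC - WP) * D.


AW = (FC - WP) * D
   = (0.31 - 0.19) * 300
   = 0.12 * 300
   = 36 mm


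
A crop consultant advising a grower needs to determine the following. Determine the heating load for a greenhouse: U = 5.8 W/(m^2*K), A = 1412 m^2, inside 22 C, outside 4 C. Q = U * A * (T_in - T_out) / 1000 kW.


dT = 22 - (4) = 18 K
Q = U * A * dT
  = 5.8 * 1412 * 18
  = 147412.80 W = 147.41 kW


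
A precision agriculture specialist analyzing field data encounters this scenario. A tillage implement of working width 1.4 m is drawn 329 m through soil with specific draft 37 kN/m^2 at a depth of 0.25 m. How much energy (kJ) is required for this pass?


E = k * d * w * L
  = 37 * 0.25 * 1.4 * 329
  = 4260.55 kJ


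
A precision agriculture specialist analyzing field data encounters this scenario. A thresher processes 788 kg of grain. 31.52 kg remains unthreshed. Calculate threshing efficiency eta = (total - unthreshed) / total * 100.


eta = (total - unthreshed) / total * 100
    = (788 - 31.52) / 788 * 100
    = 756.48 / 788 * 100
    = 96%


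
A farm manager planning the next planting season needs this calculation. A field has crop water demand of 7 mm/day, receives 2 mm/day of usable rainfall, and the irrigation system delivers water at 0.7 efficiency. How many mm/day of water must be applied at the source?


IWR = (ETc - Pe) / Ea
    = (7 - 2) / 0.7
    = 5 / 0.7
    = 7.14 mm/day


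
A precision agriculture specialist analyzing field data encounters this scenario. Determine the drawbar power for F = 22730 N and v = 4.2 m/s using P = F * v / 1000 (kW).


P = F * v / 1000
  = 22730 * 4.2 / 1000
  = 95466 / 1000
  = 95.47 kW


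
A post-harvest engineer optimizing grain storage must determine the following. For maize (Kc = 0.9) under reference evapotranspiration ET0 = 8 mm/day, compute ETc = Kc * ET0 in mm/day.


ETc = Kc * ET0
    = 0.9 * 8
    = 7.20 mm/day


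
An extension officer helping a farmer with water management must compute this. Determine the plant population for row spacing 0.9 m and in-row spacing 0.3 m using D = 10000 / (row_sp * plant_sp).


D = 10000 / (row_sp * plant_sp)
  = 10000 / (0.9 * 0.3)
  = 10000 / 0.2700
  = 37037.04 plants/ha


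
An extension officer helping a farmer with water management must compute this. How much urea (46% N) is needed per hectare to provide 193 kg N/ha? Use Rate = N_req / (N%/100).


Rate = N_required / (N_content / 100)
     = 193 / (46 / 100)
     = 193 / 0.46
     = 419.57 kg/ha


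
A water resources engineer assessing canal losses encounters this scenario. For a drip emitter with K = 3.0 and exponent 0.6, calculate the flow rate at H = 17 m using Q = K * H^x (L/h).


Q = K * H^x
  = 3.0 * 17^0.6
  = 3.0 * 5.4736
  = 16.42 L/h


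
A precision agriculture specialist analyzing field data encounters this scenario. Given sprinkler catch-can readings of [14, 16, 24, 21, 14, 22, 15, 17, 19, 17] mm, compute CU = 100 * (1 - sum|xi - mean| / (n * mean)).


xbar = 179 / 10 = 17.900
sum|xi - xbar| = 28.800
CU = 100 * (1 - 28.800 / (10 * 17.900))
   = 100 * (1 - 0.1609)
   = 83.91%


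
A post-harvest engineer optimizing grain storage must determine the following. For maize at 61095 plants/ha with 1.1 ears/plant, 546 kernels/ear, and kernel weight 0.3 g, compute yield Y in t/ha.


Y = density * ears * kernels * kw
  = 61095 * 1.1 * 546 * 0.3 g/ha
  = 11008097.10 g/ha
  = 11008.10 kg/ha = 11.01 t/ha


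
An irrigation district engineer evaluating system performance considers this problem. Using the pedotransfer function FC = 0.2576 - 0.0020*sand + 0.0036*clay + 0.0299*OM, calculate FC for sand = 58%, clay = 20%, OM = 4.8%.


FC = 0.2576 - 0.0020*58 + 0.0036*20 + 0.0299*4.8
   = 0.2576 - 0.1160 + 0.0720 + 0.1435
   = 0.3571


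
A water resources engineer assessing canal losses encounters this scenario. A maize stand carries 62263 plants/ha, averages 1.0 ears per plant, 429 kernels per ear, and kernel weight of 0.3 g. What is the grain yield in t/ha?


Y = density * ears * kernels * kw
  = 62263 * 1.0 * 429 * 0.3 g/ha
  = 8013248.10 g/ha
  = 8013.25 kg/ha = 8.01 t/ha


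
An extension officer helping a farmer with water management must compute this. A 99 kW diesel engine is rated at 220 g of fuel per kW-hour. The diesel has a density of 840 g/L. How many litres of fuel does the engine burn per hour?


FC = P * BSFC / rho_fuel
   = 99 * 220 / 840
   = 21780 / 840
   = 25.93 L/h


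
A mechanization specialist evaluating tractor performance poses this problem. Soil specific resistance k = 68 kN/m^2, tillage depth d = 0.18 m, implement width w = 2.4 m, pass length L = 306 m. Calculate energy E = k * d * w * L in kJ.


E = k * d * w * L
  = 68 * 0.18 * 2.4 * 306
  = 8989.06 kJ


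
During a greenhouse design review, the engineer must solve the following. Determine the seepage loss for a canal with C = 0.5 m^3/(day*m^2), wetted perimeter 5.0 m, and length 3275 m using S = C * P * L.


S = C * P * L
  = 0.5 * 5.0 * 3275
  = 8187.50 m^3/day


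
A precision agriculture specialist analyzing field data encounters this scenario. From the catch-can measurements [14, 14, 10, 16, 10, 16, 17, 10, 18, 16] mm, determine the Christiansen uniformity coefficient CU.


xbar = 141 / 10 = 14.100
sum|xi - xbar| = 25
CU = 100 * (1 - 25 / (10 * 14.100))
   = 100 * (1 - 0.1773)
   = 82.27%


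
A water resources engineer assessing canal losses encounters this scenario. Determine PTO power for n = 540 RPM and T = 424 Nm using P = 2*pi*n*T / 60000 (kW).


P = 2*pi*n*T / 60000
  = 2*pi * 540 * 424 / 60000
  = 1438598.11 / 60000
  = 23.98 kW


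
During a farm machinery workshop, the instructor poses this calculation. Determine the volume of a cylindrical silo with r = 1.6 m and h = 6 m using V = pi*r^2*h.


V = pi * r^2 * h
  = pi * 1.6^2 * 6
  = pi * 2.56 * 6
  = 48.25 m^3


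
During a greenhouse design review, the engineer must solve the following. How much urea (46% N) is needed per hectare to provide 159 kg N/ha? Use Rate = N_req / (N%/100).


Rate = N_required / (N_content / 100)
     = 159 / (46 / 100)
     = 159 / 0.46
     = 345.65 kg/ha


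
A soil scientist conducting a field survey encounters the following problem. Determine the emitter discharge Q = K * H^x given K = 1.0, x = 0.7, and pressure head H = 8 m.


Q = K * H^x
  = 1.0 * 8^0.7
  = 1.0 * 4.2871
  = 4.29 L/h


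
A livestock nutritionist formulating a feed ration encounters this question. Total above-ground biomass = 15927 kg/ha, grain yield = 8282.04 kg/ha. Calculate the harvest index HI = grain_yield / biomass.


HI = grain_yield / biomass
   = 8282.04 / 15927
   = 0.52


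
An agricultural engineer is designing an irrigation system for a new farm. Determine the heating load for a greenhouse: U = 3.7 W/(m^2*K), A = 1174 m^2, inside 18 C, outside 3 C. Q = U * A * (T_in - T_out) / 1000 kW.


dT = 18 - (3) = 15 K
Q = U * A * dT
  = 3.7 * 1174 * 15
  = 65157 W = 65.16 kW


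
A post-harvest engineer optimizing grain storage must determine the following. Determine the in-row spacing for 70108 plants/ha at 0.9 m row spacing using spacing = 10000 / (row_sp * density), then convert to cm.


spacing = 10000 / (row_sp * density)
        = 10000 / (0.9 * 70108)
        = 10000 / 63097.20
        = 0.15849 m = 15.85 cm


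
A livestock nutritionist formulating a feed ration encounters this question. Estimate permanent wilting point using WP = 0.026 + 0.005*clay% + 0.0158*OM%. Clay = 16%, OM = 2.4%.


WP = 0.026 + 0.005*16 + 0.0158*2.4
   = 0.026 + 0.0800 + 0.0379
   = 0.1439


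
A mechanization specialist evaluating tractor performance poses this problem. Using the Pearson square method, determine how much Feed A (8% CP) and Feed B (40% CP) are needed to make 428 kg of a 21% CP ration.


parts_A = CP_b - target = 40 - 21 = 19
parts_B = target - CP_a = 21 - 8 = 13
total_parts = 19 + 13 = 32
Feed A = 428 * 19 / 32 = 254.13 kg
Feed B = 428 * 13 / 32 = 173.88 kg

254.13 kg


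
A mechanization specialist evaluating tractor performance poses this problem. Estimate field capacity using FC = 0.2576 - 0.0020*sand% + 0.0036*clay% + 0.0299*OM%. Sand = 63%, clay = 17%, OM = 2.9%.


FC = 0.2576 - 0.0020*63 + 0.0036*17 + 0.0299*2.9
   = 0.2576 - 0.1260 + 0.0612 + 0.0867
   = 0.2795


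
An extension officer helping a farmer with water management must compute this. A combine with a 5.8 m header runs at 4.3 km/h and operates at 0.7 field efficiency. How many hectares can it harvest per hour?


C = w * v * eta_f / 10
  = 5.8 * 4.3 * 0.7 / 10
  = 17.46 / 10
  = 1.75 ha/h


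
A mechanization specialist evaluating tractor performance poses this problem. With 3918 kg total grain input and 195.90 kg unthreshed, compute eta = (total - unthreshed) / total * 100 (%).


eta = (total - unthreshed) / total * 100
    = (3918 - 195.90) / 3918 * 100
    = 3722.10 / 3918 * 100
    = 95%


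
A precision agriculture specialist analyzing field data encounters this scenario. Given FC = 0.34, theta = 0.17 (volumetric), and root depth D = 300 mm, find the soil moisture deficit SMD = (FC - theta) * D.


SMD = (FC - theta) * D
    = (0.34 - 0.17) * 300
    = 0.170 * 300
    = 51 mm


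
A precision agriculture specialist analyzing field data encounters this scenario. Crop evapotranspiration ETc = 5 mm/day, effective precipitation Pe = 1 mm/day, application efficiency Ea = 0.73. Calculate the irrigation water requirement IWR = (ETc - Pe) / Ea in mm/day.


IWR = (ETc - Pe) / Ea
    = (5 - 1) / 0.73
    = 4 / 0.73
    = 5.48 mm/day


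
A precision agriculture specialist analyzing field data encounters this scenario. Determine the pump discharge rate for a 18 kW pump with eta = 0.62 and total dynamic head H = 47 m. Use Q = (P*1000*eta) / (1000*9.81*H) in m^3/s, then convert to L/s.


Q = (P * 1000 * eta) / (rho * g * H)
  = (18 * 1000 * 0.62) / (1000 * 9.81 * 47)
  = 11160 / 461070
  = 0.02420 m^3/s = 24.20 L/s


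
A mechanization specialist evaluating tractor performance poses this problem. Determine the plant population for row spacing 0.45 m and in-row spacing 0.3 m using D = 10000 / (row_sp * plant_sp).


D = 10000 / (row_sp * plant_sp)
  = 10000 / (0.45 * 0.3)
  = 10000 / 0.1350
  = 74074.07 plants/ha


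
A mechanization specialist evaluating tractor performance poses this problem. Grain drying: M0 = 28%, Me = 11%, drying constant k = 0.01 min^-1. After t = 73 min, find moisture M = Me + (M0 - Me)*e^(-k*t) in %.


M = Me + (M0 - Me) * e^(-k*t)
  = 11 + (28 - 11) * e^(-0.01*73)
  = 11 + 17 * e^(-0.730)
  = 11 + 17 * 0.48191
  = 11 + 8.1925
  = 19.19%


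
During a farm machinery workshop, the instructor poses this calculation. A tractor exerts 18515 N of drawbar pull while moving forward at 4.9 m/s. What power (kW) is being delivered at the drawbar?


P = F * v / 1000
  = 18515 * 4.9 / 1000
  = 90723.50 / 1000
  = 90.72 kW


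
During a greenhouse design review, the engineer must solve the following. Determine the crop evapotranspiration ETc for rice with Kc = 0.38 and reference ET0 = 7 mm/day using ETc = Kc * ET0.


ETc = Kc * ET0
    = 0.38 * 7
    = 2.66 mm/day


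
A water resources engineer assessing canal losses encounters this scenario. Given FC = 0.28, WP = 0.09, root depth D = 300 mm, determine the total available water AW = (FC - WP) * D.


AW = (FC - WP) * D
   = (0.28 - 0.09) * 300
   = 0.19 * 300
   = 57 mm


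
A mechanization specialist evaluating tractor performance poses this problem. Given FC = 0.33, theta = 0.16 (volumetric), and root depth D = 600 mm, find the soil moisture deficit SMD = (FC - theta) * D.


SMD = (FC - theta) * D
    = (0.33 - 0.16) * 600
    = 0.170 * 600
    = 102 mm


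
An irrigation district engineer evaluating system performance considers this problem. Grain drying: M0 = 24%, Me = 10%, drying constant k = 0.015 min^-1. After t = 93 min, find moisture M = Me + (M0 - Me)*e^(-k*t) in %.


M = Me + (M0 - Me) * e^(-k*t)
  = 10 + (24 - 10) * e^(-0.015*93)
  = 10 + 14 * e^(-1.395)
  = 10 + 14 * 0.24783
  = 10 + 3.4697
  = 13.47%


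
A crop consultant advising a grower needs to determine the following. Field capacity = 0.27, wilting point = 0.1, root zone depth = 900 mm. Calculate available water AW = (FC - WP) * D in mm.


AW = (FC - WP) * D
   = (0.27 - 0.1) * 900
   = 0.17 * 900
   = 153 mm


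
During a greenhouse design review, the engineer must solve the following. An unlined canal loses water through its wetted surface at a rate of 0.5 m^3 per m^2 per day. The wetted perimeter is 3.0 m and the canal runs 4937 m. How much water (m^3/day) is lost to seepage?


S = C * P * L
  = 0.5 * 3.0 * 4937
  = 7405.50 m^3/day


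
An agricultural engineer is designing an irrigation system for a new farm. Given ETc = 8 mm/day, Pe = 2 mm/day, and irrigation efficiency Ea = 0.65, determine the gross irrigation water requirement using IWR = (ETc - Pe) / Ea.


IWR = (ETc - Pe) / Ea
    = (8 - 2) / 0.65
    = 6 / 0.65
    = 9.23 mm/day


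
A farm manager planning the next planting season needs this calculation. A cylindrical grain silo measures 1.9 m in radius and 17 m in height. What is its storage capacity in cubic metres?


V = pi * r^2 * h
  = pi * 1.9^2 * 17
  = pi * 3.61 * 17
  = 192.80 m^3


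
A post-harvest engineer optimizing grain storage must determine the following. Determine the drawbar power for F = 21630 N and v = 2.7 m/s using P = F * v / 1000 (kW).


P = F * v / 1000
  = 21630 * 2.7 / 1000
  = 58401 / 1000
  = 58.40 kW


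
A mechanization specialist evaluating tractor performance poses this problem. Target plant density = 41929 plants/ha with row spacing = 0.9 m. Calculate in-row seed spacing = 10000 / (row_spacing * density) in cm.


spacing = 10000 / (row_sp * density)
        = 10000 / (0.9 * 41929)
        = 10000 / 37736.10
        = 0.26500 m = 26.50 cm


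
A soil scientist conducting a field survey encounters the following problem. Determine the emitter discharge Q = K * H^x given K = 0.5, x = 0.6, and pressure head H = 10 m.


Q = K * H^x
  = 0.5 * 10^0.6
  = 0.5 * 3.9811
  = 1.99 L/h


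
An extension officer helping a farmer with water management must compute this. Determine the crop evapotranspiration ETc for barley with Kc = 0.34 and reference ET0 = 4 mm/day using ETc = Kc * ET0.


ETc = Kc * ET0
    = 0.34 * 4
    = 1.36 mm/day


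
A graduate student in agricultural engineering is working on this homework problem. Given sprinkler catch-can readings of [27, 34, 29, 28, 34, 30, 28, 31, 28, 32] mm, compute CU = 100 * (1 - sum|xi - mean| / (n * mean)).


xbar = 301 / 10 = 30.100
sum|xi - xbar| = 21.200
CU = 100 * (1 - 21.200 / (10 * 30.100))
   = 100 * (1 - 0.0704)
   = 92.96%


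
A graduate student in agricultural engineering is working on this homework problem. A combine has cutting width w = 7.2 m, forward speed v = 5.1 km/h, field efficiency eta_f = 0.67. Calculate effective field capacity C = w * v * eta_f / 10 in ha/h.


C = w * v * eta_f / 10
  = 7.2 * 5.1 * 0.67 / 10
  = 24.60 / 10
  = 2.46 ha/h
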